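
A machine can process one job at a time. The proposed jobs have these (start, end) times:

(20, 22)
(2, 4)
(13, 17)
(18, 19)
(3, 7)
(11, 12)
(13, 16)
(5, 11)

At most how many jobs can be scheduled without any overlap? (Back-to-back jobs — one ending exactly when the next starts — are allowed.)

Greedy by earliest finish: after sorting by end time, pick each interval compatible with the last pick.
Sorted by end: (2,4)  (3,7)  (5,11)  (11,12)  (13,16)  (13,17)  (18,19)  (20,22)
take (2,4); take (5,11); take (11,12); take (13,16); take (18,19); take (20,22).
Selected 6 jobs.

6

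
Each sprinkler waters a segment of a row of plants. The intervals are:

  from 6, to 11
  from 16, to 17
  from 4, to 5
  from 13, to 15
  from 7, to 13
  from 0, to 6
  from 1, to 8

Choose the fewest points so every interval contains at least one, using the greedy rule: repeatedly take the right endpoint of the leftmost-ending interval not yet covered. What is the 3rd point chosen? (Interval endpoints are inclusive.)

Sort by right endpoint; whenever an interval is uncovered, place a point at its right end.
By right end: [4,5]  [0,6]  [1,8]  [6,11]  [7,13]  [13,15]  [16,17]
[4,5] uncovered → point at 5; [6,11] uncovered → point at 11; [13,15] uncovered → point at 15; [16,17] uncovered → point at 17.
Points: 5, 11, 15, 17 (4 total).

15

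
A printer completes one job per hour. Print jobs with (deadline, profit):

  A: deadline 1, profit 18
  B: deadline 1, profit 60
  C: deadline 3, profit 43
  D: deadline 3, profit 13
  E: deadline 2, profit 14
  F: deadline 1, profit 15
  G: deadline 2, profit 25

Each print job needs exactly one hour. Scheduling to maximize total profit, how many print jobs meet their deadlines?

3

Take jobs in profit order; each goes to the latest open slot no later than its deadline.
By profit: B(d1,60), C(d3,43), G(d2,25), A(d1,18), F(d1,15), E(d2,14), D(d3,13)
B→slot 1; C→slot 3; G→slot 2; A skipped; F skipped; E skipped; D skipped.
3 of 7 scheduled.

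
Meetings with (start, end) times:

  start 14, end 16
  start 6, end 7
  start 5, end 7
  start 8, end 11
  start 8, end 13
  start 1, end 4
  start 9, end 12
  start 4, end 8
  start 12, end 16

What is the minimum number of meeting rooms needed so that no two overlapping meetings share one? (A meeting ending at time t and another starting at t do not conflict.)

3

Events (time:±→running): 1:+→1 4:-→0 4:+→1 5:+→2 6:+→3 … peak 3.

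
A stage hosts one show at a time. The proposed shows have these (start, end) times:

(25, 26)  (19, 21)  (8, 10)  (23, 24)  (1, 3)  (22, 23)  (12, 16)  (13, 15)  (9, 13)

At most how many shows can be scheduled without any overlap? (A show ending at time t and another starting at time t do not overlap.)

7

By end time: (1,3), (8,10), (9,13), (13,15), (12,16), (19,21), (22,23), (23,24), (25,26).
Pick (1,3); next start ≥ 3 → (8,10); next start ≥ 10 → (13,15); next start ≥ 15 → (19,21); next start ≥ 21 → (22,23); next start ≥ 23 → (23,24); next start ≥ 24 → (25,26).
Selected 7 shows.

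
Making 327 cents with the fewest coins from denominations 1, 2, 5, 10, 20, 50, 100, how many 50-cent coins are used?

0

Greedy: take as many of the largest coin as possible, then repeat with the remainder.
327 − 3×100→27 − 1×20→7 − 1×5→2 − 1×2→0
Count of 50: 0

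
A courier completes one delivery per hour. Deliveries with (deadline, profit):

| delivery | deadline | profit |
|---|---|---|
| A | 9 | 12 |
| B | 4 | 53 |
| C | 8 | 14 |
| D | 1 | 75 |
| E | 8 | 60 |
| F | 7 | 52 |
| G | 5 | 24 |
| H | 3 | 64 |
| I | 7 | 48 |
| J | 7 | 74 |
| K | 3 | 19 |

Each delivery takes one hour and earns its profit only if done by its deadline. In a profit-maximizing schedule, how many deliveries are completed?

9

Take jobs in profit order; each goes to the latest open slot no later than its deadline.
By profit: D(d1,75), J(d7,74), H(d3,64), E(d8,60), B(d4,53), F(d7,52), I(d7,48), G(d5,24), K(d3,19), C(d8,14), A(d9,12)
D→slot 1; J→slot 7; H→slot 3; E→slot 8; B→slot 4; F→slot 6; I→slot 5; G→slot 2; K skipped; C skipped; A→slot 9.
9 of 11 scheduled.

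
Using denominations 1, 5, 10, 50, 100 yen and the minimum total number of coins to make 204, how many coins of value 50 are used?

0

204 = 2×100 + 4×1
Count of 50: 0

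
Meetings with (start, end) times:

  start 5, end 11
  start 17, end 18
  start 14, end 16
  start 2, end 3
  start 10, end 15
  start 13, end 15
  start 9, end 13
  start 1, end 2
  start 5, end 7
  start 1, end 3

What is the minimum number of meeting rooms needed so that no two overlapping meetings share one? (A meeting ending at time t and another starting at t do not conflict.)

Count concurrent intervals with a sweep; the peak is the room count.
Events (time:±→running): 1:+→1 1:+→2 2:-→1 2:+→2 3:-→1 3:-→0 5:+→1 5:+→2 7:-→1 9:+→2 10:+→3 … peak 3.

3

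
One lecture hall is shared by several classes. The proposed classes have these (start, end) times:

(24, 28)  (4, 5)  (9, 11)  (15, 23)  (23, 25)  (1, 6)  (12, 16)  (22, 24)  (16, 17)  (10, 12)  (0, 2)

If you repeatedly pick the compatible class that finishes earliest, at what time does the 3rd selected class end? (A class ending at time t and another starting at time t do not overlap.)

Sorted by end: (0,2)  (4,5)  (1,6)  (9,11)  (10,12)  (12,16)  (16,17)  (15,23)  (22,24)  (23,25)  (24,28)
take (0,2); take (4,5); take (9,11); skip (10,12); take (12,16); take (16,17); take (22,24); skip (23,25); take (24,28).
Selected: (0,2) (4,5) (9,11) (12,16) (16,17) (22,24) (24,28)

11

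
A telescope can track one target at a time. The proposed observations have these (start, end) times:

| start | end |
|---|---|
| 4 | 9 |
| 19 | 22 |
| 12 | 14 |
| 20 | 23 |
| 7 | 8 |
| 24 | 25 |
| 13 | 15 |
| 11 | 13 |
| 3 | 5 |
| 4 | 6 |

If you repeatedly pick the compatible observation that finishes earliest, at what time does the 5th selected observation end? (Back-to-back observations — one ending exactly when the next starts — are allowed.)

22

Order by finish time; keep every interval that doesn't clash with the previous kept one.
Sorted by end: (3,5)  (4,6)  (7,8)  (4,9)  (11,13)  (12,14)  (13,15)  (19,22)  (20,23)  (24,25)
take (3,5); take (7,8); take (11,13); skip (12,14); take (13,15); take (19,22); take (24,25).
Selected: (3,5) (7,8) (11,13) (13,15) (19,22) (24,25)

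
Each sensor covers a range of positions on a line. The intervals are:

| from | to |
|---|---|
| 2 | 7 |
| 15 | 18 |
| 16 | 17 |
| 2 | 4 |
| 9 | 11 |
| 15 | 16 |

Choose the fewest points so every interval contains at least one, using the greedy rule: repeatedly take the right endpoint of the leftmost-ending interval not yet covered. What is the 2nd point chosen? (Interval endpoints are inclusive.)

11

Sorted: [2,4] [2,7] [9,11] [15,16] [16,17] [15,18]
{[2,4],[2,7]} hit by 4; {[9,11]} hit by 11; {[15,16],[16,17],[15,18]} hit by 16.
Points: 4, 11, 16 (3 total).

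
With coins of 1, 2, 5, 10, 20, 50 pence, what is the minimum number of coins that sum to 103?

Greedy: take as many of the largest coin as possible, then repeat with the remainder.
103 − 2×50→3 − 1×2→1 − 1×1→0
Total coins = 2 + 1 + 1 = 4

4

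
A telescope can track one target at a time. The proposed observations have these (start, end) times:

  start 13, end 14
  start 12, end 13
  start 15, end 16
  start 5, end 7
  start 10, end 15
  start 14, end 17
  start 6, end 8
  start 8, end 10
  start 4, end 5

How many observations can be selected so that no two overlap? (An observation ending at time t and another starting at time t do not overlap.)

6

Sorted by end: (4,5)  (5,7)  (6,8)  (8,10)  (12,13)  (13,14)  (10,15)  (15,16)  (14,17)
take (4,5); take (5,7); take (8,10); take (12,13); take (13,14); skip (10,15); take (15,16); skip (14,17).
Selected 6 observations.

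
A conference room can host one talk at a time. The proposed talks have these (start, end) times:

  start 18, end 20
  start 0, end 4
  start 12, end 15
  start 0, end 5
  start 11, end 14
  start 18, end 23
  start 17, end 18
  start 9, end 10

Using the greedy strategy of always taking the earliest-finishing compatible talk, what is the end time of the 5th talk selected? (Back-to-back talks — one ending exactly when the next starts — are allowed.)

20

Greedy by earliest finish: after sorting by end time, pick each interval compatible with the last pick.
By end time: (0,4), (0,5), (9,10), (11,14), (12,15), (17,18), (18,20), (18,23).
Pick (0,4); next start ≥ 4 → (9,10); next start ≥ 10 → (11,14); next start ≥ 14 → (17,18); next start ≥ 18 → (18,20).
Selected: (0,4) (9,10) (11,14) (17,18) (18,20)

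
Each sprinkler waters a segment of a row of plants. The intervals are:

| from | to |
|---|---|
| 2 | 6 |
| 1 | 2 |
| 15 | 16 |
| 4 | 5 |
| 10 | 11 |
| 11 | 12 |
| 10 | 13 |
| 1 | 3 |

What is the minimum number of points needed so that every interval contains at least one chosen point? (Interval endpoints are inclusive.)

4

Process intervals by earliest right end; each time one isn't hit yet, stab at its right endpoint.
By right end: [1,2]  [1,3]  [4,5]  [2,6]  [10,11]  [11,12]  [10,13]  [15,16]
[1,2] uncovered → point at 2; [4,5] uncovered → point at 5; [10,11] uncovered → point at 11; [15,16] uncovered → point at 16.
Points: 2, 5, 11, 16 (4 total).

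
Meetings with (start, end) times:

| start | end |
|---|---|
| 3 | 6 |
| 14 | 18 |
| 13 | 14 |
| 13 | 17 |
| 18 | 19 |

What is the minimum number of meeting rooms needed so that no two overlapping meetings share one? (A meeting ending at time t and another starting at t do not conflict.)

2

Count concurrent intervals with a sweep; the peak is the room count.
starts: [3, 13, 13, 14, 18]
ends:   [6, 14, 17, 18, 19]
s3→1 e6→0 s13→1 s13→2  — peak 2.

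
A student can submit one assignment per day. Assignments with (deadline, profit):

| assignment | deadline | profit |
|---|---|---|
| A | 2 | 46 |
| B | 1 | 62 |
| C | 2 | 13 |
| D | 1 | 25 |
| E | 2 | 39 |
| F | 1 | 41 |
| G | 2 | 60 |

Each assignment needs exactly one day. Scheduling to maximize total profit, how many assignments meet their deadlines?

2

Profit order: B=62 G=60 A=46 F=41 E=39 D=25 C=13
Assign: B→slot 1, G→slot 2, A skipped, F skipped, E skipped, D skipped, C skipped.
Slots: [1:B] [2:G]
2 of 7 scheduled.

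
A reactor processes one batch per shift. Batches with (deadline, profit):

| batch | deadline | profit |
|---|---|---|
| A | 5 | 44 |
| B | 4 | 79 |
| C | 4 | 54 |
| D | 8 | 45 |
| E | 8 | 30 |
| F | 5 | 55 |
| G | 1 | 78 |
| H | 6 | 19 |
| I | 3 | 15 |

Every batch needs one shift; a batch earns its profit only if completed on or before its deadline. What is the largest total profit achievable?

404

Take jobs in profit order; each goes to the latest open slot no later than its deadline.
By profit: B(d4,79), G(d1,78), F(d5,55), C(d4,54), D(d8,45), A(d5,44), E(d8,30), H(d6,19), I(d3,15)
B→slot 4; G→slot 1; F→slot 5; C→slot 3; D→slot 8; A→slot 2; E→slot 7; H→slot 6; I skipped.
Profit = 78 + 44 + 54 + 79 + 55 + 19 + 30 + 45 = 404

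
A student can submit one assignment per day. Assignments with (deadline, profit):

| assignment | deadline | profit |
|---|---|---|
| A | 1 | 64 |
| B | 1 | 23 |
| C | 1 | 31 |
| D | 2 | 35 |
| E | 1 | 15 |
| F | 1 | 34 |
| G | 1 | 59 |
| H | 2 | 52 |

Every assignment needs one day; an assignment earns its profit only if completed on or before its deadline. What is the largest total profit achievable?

116

Sort by profit descending; place each in the latest free slot ≤ its deadline.
Profit order: A=64 G=59 H=52 D=35 F=34 C=31 B=23 E=15
Assign: A→slot 1, G skipped, H→slot 2, D skipped, F skipped, C skipped, B skipped, E skipped.
Slots: [1:A] [2:H]
Profit = 64 + 52 = 116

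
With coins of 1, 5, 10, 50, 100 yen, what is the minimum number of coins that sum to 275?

Greedy: take as many of the largest coin as possible, then repeat with the remainder.
275 = 2×100 + 1×50 + 2×10 + 1×5
Total coins = 2 + 1 + 2 + 1 = 6

6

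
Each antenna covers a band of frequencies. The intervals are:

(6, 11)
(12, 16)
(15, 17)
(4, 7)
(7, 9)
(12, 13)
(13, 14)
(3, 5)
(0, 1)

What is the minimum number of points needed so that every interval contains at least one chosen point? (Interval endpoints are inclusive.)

By right end: [0,1]  [3,5]  [4,7]  [7,9]  [6,11]  [12,13]  [13,14]  [12,16]  [15,17]
[0,1] uncovered → point at 1; [3,5] uncovered → point at 5; [7,9] uncovered → point at 9; [12,13] uncovered → point at 13; [15,17] uncovered → point at 17.
Points: 1, 5, 9, 13, 17 (5 total).

5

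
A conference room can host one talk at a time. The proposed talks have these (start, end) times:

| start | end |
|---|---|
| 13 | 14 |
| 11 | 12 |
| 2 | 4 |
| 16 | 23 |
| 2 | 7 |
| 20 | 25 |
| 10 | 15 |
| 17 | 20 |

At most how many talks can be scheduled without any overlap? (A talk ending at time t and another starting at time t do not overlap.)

Greedy by earliest finish: after sorting by end time, pick each interval compatible with the last pick.
Sorted by end: (2,4)  (2,7)  (11,12)  (13,14)  (10,15)  (17,20)  (16,23)  (20,25)
take (2,4); take (11,12); take (13,14); skip (10,15); take (17,20); skip (16,23); take (20,25).
Selected 5 talks.

5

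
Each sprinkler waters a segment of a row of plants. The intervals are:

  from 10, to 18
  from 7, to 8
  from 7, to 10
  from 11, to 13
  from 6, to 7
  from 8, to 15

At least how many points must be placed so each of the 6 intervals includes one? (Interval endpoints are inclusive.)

Sort by right endpoint; whenever an interval is uncovered, place a point at its right end.
Sorted: [6,7] [7,8] [7,10] [11,13] [8,15] [10,18]
{[6,7],[7,8],[7,10]} hit by 7; {[11,13],[8,15],[10,18]} hit by 13.
Points: 7, 13 (2 total).

2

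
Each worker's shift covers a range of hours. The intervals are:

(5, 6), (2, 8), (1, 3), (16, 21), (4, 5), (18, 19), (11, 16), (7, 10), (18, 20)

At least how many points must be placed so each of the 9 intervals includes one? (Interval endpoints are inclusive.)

Sort by right endpoint; whenever an interval is uncovered, place a point at its right end.
By right end: [1,3]  [4,5]  [5,6]  [2,8]  [7,10]  [11,16]  [18,19]  [18,20]  [16,21]
[1,3] uncovered → point at 3; [4,5] uncovered → point at 5; [7,10] uncovered → point at 10; [11,16] uncovered → point at 16; [18,19] uncovered → point at 19.
Points: 3, 5, 10, 16, 19 (5 total).

5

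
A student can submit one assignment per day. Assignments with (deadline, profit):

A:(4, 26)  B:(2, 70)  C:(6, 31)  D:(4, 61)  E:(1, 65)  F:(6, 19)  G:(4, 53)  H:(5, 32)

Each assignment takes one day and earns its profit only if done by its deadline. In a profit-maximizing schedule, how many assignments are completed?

6

Profit order: B=70 E=65 D=61 G=53 H=32 C=31 A=26 F=19
Assign: B→slot 2, E→slot 1, D→slot 4, G→slot 3, H→slot 5, C→slot 6, A skipped, F skipped.
Slots: [1:E] [2:B] [3:G] [4:D] [5:H] [6:C]
6 of 8 scheduled.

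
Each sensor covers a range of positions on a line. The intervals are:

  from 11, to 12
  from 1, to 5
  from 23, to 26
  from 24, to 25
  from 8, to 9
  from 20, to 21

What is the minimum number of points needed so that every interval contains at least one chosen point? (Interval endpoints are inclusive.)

5

Sort by right endpoint; whenever an interval is uncovered, place a point at its right end.
By right end: [1,5]  [8,9]  [11,12]  [20,21]  [24,25]  [23,26]
[1,5] uncovered → point at 5; [8,9] uncovered → point at 9; [11,12] uncovered → point at 12; [20,21] uncovered → point at 21; [24,25] uncovered → point at 25.
Points: 5, 9, 12, 21, 25 (5 total).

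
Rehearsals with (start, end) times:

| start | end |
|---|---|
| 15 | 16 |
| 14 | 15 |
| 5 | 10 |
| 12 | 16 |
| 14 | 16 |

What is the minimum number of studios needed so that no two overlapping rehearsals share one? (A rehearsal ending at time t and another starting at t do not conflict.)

Count concurrent intervals with a sweep; the peak is the room count.
starts: [5, 12, 14, 14, 15]
ends:   [10, 15, 16, 16, 16]
s5→1 e10→0 s12→1 s14→2 s14→3  — peak 3.

3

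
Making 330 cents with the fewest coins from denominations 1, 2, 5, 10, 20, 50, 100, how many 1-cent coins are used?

330 = 3×100 + 1×20 + 1×10
Count of 1: 0

0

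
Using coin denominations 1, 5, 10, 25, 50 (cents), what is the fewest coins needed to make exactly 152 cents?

Use the largest denomination that fits, subtract, and repeat.
152 − 3×50→2 − 2×1→0
Total coins = 3 + 2 = 5

5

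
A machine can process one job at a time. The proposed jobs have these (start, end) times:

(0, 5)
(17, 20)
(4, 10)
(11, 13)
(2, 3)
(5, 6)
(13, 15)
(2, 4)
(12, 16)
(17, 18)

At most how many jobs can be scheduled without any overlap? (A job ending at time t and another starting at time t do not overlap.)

5

Greedy by earliest finish: after sorting by end time, pick each interval compatible with the last pick.
By end time: (2,3), (2,4), (0,5), (5,6), (4,10), (11,13), (13,15), (12,16), (17,18), (17,20).
Pick (2,3); next start ≥ 3 → (5,6); next start ≥ 6 → (11,13); next start ≥ 13 → (13,15); next start ≥ 15 → (17,18).
Selected 5 jobs.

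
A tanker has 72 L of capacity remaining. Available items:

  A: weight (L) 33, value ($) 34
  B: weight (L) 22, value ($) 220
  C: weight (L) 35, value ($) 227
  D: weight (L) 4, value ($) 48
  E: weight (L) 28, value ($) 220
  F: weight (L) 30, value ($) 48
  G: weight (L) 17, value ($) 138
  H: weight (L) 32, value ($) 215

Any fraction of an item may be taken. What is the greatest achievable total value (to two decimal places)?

632.72

Sort by value per unit weight and fill in that order.
Ratios (sorted): D 12.00, B 10.00, G 8.12, E 7.86, H 6.72, C 6.49, F 1.60, A 1.03
take D (4 @ 48); take B (22 @ 220); take G (17 @ 138); take E (28 @ 220); take 1/32 of H → 6.72. Capacity used 72/72.
Total value = 632.72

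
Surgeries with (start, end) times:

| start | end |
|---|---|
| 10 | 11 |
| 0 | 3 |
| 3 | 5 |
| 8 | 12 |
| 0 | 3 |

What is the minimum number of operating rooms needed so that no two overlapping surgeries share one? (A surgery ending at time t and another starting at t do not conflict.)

Count concurrent intervals with a sweep; the peak is the room count.
starts: [0, 0, 3, 8, 10]
ends:   [3, 3, 5, 11, 12]
s0→1 s0→2  — peak 2.

2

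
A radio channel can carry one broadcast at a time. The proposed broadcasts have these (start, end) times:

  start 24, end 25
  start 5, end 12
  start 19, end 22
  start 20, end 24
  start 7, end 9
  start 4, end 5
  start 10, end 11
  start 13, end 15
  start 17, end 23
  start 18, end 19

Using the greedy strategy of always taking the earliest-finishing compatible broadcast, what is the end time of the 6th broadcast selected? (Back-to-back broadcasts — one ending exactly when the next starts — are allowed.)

Sort by end time and greedily take each interval whose start is ≥ the last chosen end.
Sorted by end: (4,5)  (7,9)  (10,11)  (5,12)  (13,15)  (18,19)  (19,22)  (17,23)  (20,24)  (24,25)
take (4,5); take (7,9); take (10,11); take (13,15); take (18,19); take (19,22); skip (17,23); take (24,25).
Selected: (4,5) (7,9) (10,11) (13,15) (18,19) (19,22) (24,25)

22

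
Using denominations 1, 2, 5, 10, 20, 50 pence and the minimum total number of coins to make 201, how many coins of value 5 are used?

Use the largest denomination that fits, subtract, and repeat.
201 = 4×50 + 1×1
Count of 5: 0

0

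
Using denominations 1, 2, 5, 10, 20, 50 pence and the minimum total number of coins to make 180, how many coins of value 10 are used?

1

Use the largest denomination that fits, subtract, and repeat.
180 − 3×50→30 − 1×20→10 − 1×10→0
Count of 10: 1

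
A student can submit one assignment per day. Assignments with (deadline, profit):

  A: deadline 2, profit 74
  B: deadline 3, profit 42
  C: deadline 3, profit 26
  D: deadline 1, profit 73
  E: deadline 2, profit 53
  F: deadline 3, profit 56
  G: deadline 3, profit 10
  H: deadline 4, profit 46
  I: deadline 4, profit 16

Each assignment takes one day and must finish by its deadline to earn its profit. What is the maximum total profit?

249

Take jobs in profit order; each goes to the latest open slot no later than its deadline.
Profit order: A=74 D=73 F=56 E=53 H=46 B=42 C=26 I=16 G=10
Assign: A→slot 2, D→slot 1, F→slot 3, E skipped, H→slot 4, B skipped, C skipped, I skipped, G skipped.
Slots: [1:D] [2:A] [3:F] [4:H]
Profit = 73 + 74 + 56 + 46 = 249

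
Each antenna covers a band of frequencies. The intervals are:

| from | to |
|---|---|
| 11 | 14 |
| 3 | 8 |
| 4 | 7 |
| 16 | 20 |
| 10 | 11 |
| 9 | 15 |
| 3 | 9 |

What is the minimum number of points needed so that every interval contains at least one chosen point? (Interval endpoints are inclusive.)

3

Sort by right endpoint; whenever an interval is uncovered, place a point at its right end.
By right end: [4,7]  [3,8]  [3,9]  [10,11]  [11,14]  [9,15]  [16,20]
[4,7] uncovered → point at 7; [10,11] uncovered → point at 11; [16,20] uncovered → point at 20.
Points: 7, 11, 20 (3 total).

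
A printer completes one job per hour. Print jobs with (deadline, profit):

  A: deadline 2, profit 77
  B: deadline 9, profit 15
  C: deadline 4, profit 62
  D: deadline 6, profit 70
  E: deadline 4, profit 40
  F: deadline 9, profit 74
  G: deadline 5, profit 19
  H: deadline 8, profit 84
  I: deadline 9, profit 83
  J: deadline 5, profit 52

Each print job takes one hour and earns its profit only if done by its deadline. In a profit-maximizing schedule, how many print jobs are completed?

Profit order: H=84 I=83 A=77 F=74 D=70 C=62 J=52 E=40 G=19 B=15
Assign: H→slot 8, I→slot 9, A→slot 2, F→slot 7, D→slot 6, C→slot 4, J→slot 5, E→slot 3, G→slot 1, B skipped.
Slots: [1:G] [2:A] [3:E] [4:C] [5:J] [6:D] [7:F] [8:H] [9:I]
9 of 10 scheduled.

9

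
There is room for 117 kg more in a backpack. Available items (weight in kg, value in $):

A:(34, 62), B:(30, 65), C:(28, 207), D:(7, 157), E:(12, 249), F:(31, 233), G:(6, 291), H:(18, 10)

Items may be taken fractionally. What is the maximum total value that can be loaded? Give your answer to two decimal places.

1207.47

Ratios (sorted): G 48.50, D 22.43, E 20.75, F 7.52, C 7.39, B 2.17, A 1.82, H 0.56
take G (6 @ 291); take D (7 @ 157); take E (12 @ 249); take F (31 @ 233); take C (28 @ 207); take B (30 @ 65); take 3/34 of A → 5.47. Capacity used 117/117.
Total value = 1207.47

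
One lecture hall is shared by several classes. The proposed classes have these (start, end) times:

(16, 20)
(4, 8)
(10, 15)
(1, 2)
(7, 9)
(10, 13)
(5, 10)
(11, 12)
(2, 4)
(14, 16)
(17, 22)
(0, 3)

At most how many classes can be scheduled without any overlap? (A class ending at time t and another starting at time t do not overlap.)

Greedy by earliest finish: after sorting by end time, pick each interval compatible with the last pick.
By end time: (1,2), (0,3), (2,4), (4,8), (7,9), (5,10), (11,12), (10,13), (10,15), (14,16), (16,20), (17,22).
Pick (1,2); next start ≥ 2 → (2,4); next start ≥ 4 → (4,8); next start ≥ 8 → (11,12); next start ≥ 12 → (14,16); next start ≥ 16 → (16,20).
Selected 6 classes.

6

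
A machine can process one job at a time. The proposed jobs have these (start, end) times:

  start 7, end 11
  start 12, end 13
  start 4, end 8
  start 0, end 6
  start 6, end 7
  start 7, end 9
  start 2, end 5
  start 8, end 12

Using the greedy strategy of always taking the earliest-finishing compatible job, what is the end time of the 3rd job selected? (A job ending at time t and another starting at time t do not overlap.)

9

Sort by end time and greedily take each interval whose start is ≥ the last chosen end.
By end time: (2,5), (0,6), (6,7), (4,8), (7,9), (7,11), (8,12), (12,13).
Pick (2,5); next start ≥ 5 → (6,7); next start ≥ 7 → (7,9); next start ≥ 9 → (12,13).
Selected: (2,5) (6,7) (7,9) (12,13)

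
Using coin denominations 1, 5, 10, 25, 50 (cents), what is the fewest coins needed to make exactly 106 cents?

4

Greedy: take as many of the largest coin as possible, then repeat with the remainder.
106 − 2×50→6 − 1×5→1 − 1×1→0
Total coins = 2 + 1 + 1 = 4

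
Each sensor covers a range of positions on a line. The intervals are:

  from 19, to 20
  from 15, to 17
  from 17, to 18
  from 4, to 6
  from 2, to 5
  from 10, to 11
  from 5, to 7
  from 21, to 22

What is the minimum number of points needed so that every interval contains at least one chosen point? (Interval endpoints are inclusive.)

Sorted: [2,5] [4,6] [5,7] [10,11] [15,17] [17,18] [19,20] [21,22]
{[2,5],[4,6],[5,7]} hit by 5; {[10,11]} hit by 11; {[15,17],[17,18]} hit by 17; {[19,20]} hit by 20; {[21,22]} hit by 22.
Points: 5, 11, 17, 20, 22 (5 total).

5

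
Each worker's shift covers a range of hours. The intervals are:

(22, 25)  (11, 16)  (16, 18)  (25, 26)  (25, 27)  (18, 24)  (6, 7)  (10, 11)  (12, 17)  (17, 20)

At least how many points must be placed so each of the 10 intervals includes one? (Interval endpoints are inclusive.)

5

Process intervals by earliest right end; each time one isn't hit yet, stab at its right endpoint.
Sorted: [6,7] [10,11] [11,16] [12,17] [16,18] [17,20] [18,24] [22,25] [25,26] [25,27]
{[6,7]} hit by 7; {[10,11],[11,16]} hit by 11; {[12,17],[16,18],[17,20]} hit by 17; {[18,24],[22,25]} hit by 24; {[25,26],[25,27]} hit by 26.
Points: 7, 11, 17, 24, 26 (5 total).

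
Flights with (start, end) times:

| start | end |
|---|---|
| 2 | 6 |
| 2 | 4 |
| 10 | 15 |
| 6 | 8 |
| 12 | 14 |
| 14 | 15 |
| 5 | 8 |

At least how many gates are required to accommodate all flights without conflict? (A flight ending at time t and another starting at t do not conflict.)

Count concurrent intervals with a sweep; the peak is the room count.
Events (time:±→running): 2:+→1 2:+→2 … peak 2.

2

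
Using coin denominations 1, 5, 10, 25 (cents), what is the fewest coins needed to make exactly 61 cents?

4

Use the largest denomination that fits, subtract, and repeat.
61 = 2×25 + 1×10 + 1×1
Total coins = 2 + 1 + 1 = 4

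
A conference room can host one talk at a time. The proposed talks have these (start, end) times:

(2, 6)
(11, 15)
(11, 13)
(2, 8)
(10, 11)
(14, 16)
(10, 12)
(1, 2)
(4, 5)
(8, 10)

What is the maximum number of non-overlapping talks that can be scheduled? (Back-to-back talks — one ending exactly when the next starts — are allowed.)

Greedy by earliest finish: after sorting by end time, pick each interval compatible with the last pick.
Sorted by end: (1,2)  (4,5)  (2,6)  (2,8)  (8,10)  (10,11)  (10,12)  (11,13)  (11,15)  (14,16)
take (1,2); take (4,5); skip (2,6); skip (2,8); take (8,10); take (10,11); skip (10,12); take (11,13); skip (11,15); take (14,16).
Selected 6 talks.

6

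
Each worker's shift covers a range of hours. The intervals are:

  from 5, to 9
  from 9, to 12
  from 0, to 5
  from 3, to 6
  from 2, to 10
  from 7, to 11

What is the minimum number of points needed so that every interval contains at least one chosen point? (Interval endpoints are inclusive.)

Sorted: [0,5] [3,6] [5,9] [2,10] [7,11] [9,12]
{[0,5],[3,6],[5,9],[2,10]} hit by 5; {[7,11],[9,12]} hit by 11.
Points: 5, 11 (2 total).

2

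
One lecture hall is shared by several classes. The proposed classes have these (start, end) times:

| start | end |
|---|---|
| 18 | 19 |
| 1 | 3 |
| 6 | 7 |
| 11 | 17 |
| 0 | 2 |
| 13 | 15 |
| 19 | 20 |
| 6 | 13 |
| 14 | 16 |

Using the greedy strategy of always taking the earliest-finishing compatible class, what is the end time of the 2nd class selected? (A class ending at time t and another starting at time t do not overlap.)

7

By end time: (0,2), (1,3), (6,7), (6,13), (13,15), (14,16), (11,17), (18,19), (19,20).
Pick (0,2); next start ≥ 2 → (6,7); next start ≥ 7 → (13,15); next start ≥ 15 → (18,19); next start ≥ 19 → (19,20).
Selected: (0,2) (6,7) (13,15) (18,19) (19,20)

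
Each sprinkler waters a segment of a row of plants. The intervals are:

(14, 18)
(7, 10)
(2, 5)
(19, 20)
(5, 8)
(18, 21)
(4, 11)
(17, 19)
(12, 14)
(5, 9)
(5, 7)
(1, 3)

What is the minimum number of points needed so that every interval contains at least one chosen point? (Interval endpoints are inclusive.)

Sort by right endpoint; whenever an interval is uncovered, place a point at its right end.
By right end: [1,3]  [2,5]  [5,7]  [5,8]  [5,9]  [7,10]  [4,11]  [12,14]  [14,18]  [17,19]  [19,20]  [18,21]
[1,3] uncovered → point at 3; [5,7] uncovered → point at 7; [12,14] uncovered → point at 14; [17,19] uncovered → point at 19.
Points: 3, 7, 14, 19 (4 total).

4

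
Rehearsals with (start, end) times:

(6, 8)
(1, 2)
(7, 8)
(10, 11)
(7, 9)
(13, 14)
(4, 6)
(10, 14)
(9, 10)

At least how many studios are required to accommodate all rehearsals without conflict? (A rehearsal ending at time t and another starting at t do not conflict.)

Events (time:±→running): 1:+→1 2:-→0 4:+→1 6:-→0 6:+→1 7:+→2 7:+→3 … peak 3.

3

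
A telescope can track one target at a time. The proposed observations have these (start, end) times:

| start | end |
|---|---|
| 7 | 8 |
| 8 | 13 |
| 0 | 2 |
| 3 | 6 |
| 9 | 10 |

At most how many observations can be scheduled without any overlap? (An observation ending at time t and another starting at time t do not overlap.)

Greedy by earliest finish: after sorting by end time, pick each interval compatible with the last pick.
Sorted by end: (0,2)  (3,6)  (7,8)  (9,10)  (8,13)
take (0,2); take (3,6); take (7,8); take (9,10).
Selected 4 observations.

4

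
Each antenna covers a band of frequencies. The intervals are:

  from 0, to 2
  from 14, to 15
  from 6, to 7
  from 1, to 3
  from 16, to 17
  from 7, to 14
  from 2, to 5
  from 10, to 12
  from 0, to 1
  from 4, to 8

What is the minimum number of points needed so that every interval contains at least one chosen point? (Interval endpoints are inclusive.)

Sorted: [0,1] [0,2] [1,3] [2,5] [6,7] [4,8] [10,12] [7,14] [14,15] [16,17]
{[0,1],[0,2],[1,3]} hit by 1; {[2,5]} hit by 5; {[6,7],[4,8]} hit by 7; {[10,12],[7,14]} hit by 12; {[14,15]} hit by 15; {[16,17]} hit by 17.
Points: 1, 5, 7, 12, 15, 17 (6 total).

6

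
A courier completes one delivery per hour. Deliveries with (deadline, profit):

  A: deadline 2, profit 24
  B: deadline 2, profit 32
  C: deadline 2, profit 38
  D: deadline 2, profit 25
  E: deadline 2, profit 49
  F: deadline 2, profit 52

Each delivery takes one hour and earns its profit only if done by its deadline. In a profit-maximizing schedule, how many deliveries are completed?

Sort by profit descending; place each in the latest free slot ≤ its deadline.
Profit order: F=52 E=49 C=38 B=32 D=25 A=24
Assign: F→slot 2, E→slot 1, C skipped, B skipped, D skipped, A skipped.
Slots: [1:E] [2:F]
2 of 6 scheduled.

2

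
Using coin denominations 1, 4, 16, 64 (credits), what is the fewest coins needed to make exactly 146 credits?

5

146 − 2×64→18 − 1×16→2 − 2×1→0
Total coins = 2 + 1 + 2 = 5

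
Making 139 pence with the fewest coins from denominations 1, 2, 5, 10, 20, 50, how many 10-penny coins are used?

Greedy: take as many of the largest coin as possible, then repeat with the remainder.
139 − 2×50→39 − 1×20→19 − 1×10→9 − 1×5→4 − 2×2→0
Count of 10: 1

1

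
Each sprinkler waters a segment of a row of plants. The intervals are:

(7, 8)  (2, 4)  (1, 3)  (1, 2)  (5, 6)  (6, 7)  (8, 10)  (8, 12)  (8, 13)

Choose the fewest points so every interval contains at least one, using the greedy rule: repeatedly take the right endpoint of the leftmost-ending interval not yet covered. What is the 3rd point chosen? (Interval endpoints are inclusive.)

8

Sorted: [1,2] [1,3] [2,4] [5,6] [6,7] [7,8] [8,10] [8,12] [8,13]
{[1,2],[1,3],[2,4]} hit by 2; {[5,6],[6,7]} hit by 6; {[7,8],[8,10],[8,12],[8,13]} hit by 8.
Points: 2, 6, 8 (3 total).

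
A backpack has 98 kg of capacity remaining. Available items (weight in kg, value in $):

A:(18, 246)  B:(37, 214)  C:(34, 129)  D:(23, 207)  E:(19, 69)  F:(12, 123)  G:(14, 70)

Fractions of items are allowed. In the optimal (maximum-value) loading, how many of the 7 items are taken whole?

4

Order: A (246/18=13.67) > F (123/12=10.25) > D (207/23=9.00) > B (214/37=5.78) > G (70/14=5.00) > C (129/34=3.79) > E (69/19=3.63)
Fill: take A (18 @ 246) → take F (12 @ 123) → take D (23 @ 207) → take B (37 @ 214) → take 8/14 of G → 40.00; 98/98 used.
4 item(s) taken whole; one partial (take 8/14 of G).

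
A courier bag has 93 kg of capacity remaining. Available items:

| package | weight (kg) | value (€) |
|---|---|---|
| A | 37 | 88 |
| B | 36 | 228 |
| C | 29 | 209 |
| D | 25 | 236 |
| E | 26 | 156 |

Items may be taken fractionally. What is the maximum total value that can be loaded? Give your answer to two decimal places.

691.00

Greedy by value/weight ratio, highest first.
Order: D (236/25=9.44) > C (209/29=7.21) > B (228/36=6.33) > E (156/26=6.00) > A (88/37=2.38)
Fill: take D (25 @ 236) → take C (29 @ 209) → take B (36 @ 228) → take 3/26 of E → 18.00; 93/93 used.
Total value = 691.00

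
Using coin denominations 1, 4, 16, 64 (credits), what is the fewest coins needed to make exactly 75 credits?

Use the largest denomination that fits, subtract, and repeat.
75 = 1×64 + 2×4 + 3×1
Total coins = 1 + 2 + 3 = 6

6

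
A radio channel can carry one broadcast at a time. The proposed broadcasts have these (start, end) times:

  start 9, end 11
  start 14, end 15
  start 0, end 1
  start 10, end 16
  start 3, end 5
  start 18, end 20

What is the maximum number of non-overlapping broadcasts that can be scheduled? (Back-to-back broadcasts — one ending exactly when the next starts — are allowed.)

Greedy by earliest finish: after sorting by end time, pick each interval compatible with the last pick.
Sorted by end: (0,1)  (3,5)  (9,11)  (14,15)  (10,16)  (18,20)
take (0,1); take (3,5); take (9,11); take (14,15); take (18,20).
Selected 5 broadcasts.

5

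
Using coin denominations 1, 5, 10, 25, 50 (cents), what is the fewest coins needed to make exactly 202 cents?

6

Use the largest denomination that fits, subtract, and repeat.
202 = 4×50 + 2×1
Total coins = 4 + 2 = 6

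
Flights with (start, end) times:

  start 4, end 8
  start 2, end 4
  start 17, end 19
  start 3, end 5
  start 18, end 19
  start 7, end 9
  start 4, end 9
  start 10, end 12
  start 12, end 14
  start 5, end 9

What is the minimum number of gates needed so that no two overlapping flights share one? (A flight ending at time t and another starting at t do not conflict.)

4

The answer is the maximum number of intervals overlapping at any instant.
Events (time:±→running): 2:+→1 3:+→2 4:-→1 4:+→2 4:+→3 5:-→2 5:+→3 7:+→4 … peak 4.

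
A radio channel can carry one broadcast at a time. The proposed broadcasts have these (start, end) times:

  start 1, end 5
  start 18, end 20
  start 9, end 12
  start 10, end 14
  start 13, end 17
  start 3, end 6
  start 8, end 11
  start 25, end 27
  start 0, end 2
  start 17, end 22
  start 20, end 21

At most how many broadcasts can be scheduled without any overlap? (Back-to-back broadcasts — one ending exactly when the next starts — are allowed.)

Sorted by end: (0,2)  (1,5)  (3,6)  (8,11)  (9,12)  (10,14)  (13,17)  (18,20)  (20,21)  (17,22)  (25,27)
take (0,2); take (3,6); take (8,11); skip (9,12); take (13,17); take (18,20); take (20,21); take (25,27).
Selected 7 broadcasts.

7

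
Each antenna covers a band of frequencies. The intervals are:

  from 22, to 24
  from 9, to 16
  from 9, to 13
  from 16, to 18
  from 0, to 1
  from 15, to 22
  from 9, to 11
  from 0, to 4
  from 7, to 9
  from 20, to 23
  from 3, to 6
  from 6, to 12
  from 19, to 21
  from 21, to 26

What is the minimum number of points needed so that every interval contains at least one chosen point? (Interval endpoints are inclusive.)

6

Sort by right endpoint; whenever an interval is uncovered, place a point at its right end.
Sorted: [0,1] [0,4] [3,6] [7,9] [9,11] [6,12] [9,13] [9,16] [16,18] [19,21] [15,22] [20,23] [22,24] [21,26]
{[0,1],[0,4]} hit by 1; {[3,6]} hit by 6; {[7,9],[9,11],[6,12],[9,13],[9,16]} hit by 9; {[16,18]} hit by 18; {[19,21],[15,22],[20,23]} hit by 21; {[22,24],[21,26]} hit by 24.
Points: 1, 6, 9, 18, 21, 24 (6 total).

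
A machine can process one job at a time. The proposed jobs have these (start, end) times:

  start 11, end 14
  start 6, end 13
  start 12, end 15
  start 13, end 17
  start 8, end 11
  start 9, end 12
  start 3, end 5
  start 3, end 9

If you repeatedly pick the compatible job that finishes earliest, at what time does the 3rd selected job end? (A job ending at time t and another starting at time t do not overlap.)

14

Sort by end time and greedily take each interval whose start is ≥ the last chosen end.
By end time: (3,5), (3,9), (8,11), (9,12), (6,13), (11,14), (12,15), (13,17).
Pick (3,5); next start ≥ 5 → (8,11); next start ≥ 11 → (11,14).
Selected: (3,5) (8,11) (11,14)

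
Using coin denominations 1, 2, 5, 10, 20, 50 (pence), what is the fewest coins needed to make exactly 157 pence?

Greedy: take as many of the largest coin as possible, then repeat with the remainder.
157 = 3×50 + 1×5 + 1×2
Total coins = 3 + 1 + 1 = 5

5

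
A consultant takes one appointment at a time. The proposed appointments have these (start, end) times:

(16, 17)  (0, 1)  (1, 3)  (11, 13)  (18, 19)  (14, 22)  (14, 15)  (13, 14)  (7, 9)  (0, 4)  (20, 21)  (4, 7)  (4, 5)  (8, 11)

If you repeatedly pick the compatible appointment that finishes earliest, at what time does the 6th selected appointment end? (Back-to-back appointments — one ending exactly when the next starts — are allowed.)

Sorted by end: (0,1)  (1,3)  (0,4)  (4,5)  (4,7)  (7,9)  (8,11)  (11,13)  (13,14)  (14,15)  (16,17)  (18,19)  (20,21)  (14,22)
take (0,1); take (1,3); take (4,5); skip (4,7); take (7,9); skip (8,11); take (11,13); take (13,14); take (14,15); take (16,17); take (18,19); take (20,21); skip (14,22).
Selected: (0,1) (1,3) (4,5) (7,9) (11,13) (13,14) (14,15) (16,17) (18,19) (20,21)

14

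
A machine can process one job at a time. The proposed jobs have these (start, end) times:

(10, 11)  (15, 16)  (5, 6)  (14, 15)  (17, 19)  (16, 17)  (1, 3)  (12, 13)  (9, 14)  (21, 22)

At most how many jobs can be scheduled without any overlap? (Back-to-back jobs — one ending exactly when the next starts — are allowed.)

9

Sort by end time and greedily take each interval whose start is ≥ the last chosen end.
Sorted by end: (1,3)  (5,6)  (10,11)  (12,13)  (9,14)  (14,15)  (15,16)  (16,17)  (17,19)  (21,22)
take (1,3); take (5,6); take (10,11); take (12,13); take (14,15); take (15,16); take (16,17); take (17,19); take (21,22).
Selected 9 jobs.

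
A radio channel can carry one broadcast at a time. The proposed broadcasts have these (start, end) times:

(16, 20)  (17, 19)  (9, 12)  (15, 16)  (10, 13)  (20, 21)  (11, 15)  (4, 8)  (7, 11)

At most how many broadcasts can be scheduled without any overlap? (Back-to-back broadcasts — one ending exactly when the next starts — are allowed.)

Greedy by earliest finish: after sorting by end time, pick each interval compatible with the last pick.
Sorted by end: (4,8)  (7,11)  (9,12)  (10,13)  (11,15)  (15,16)  (17,19)  (16,20)  (20,21)
take (4,8); skip (7,11); take (9,12); skip (11,15); take (15,16); take (17,19); take (20,21).
Selected 5 broadcasts.

5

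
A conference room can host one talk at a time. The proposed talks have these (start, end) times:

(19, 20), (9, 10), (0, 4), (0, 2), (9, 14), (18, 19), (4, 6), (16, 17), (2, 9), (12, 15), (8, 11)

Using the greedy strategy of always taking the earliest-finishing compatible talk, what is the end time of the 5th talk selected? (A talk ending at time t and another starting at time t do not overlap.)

17

Greedy by earliest finish: after sorting by end time, pick each interval compatible with the last pick.
By end time: (0,2), (0,4), (4,6), (2,9), (9,10), (8,11), (9,14), (12,15), (16,17), (18,19), (19,20).
Pick (0,2); next start ≥ 2 → (4,6); next start ≥ 6 → (9,10); next start ≥ 10 → (12,15); next start ≥ 15 → (16,17); next start ≥ 17 → (18,19); next start ≥ 19 → (19,20).
Selected: (0,2) (4,6) (9,10) (12,15) (16,17) (18,19) (19,20)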